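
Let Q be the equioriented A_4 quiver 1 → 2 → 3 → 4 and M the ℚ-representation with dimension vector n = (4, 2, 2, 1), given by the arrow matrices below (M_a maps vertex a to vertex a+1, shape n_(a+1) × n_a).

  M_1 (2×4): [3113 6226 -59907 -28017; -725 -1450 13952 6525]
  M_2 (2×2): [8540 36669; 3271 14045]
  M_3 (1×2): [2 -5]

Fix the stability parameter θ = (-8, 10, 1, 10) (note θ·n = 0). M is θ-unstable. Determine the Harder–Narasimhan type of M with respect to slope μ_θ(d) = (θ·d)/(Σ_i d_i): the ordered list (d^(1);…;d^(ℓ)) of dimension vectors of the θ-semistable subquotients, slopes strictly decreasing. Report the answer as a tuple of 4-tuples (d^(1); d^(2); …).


Barcode: M ≅ I[1,1]^2, I[1,3], I[1,4]. HN layers by μ_θ (3 steps, strictly decreasing):
  μ^(1)=10; μ^(2)=11/2; μ^(3)=-8

((0, 0, 0, 1); (0, 2, 2, 0); (4, 0, 0, 0))


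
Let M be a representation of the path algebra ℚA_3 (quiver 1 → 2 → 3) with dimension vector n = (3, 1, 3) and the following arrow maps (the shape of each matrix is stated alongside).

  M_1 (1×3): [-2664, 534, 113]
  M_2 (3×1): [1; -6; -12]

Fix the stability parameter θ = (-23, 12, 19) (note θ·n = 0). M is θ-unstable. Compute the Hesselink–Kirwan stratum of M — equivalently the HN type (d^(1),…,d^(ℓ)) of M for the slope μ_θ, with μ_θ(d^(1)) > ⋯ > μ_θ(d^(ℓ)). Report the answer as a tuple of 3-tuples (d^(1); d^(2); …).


Barcode: M ≅ I[1,1]^2, I[1,3], I[3,3]^2. HN layers by μ_θ (3 steps, strictly decreasing):
  μ^(1)=19; μ^(2)=12; μ^(3)=-23

((0, 0, 3); (0, 1, 0); (3, 0, 0))


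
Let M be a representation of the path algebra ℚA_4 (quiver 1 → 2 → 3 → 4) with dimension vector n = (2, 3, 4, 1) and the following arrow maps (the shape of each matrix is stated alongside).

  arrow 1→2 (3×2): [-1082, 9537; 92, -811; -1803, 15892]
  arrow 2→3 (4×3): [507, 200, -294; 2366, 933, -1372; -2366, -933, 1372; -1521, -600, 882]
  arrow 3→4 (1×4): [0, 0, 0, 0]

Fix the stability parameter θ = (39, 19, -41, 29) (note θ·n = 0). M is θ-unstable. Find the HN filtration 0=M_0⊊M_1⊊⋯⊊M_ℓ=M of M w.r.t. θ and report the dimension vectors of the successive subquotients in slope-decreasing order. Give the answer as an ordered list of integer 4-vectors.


Barcode: M ≅ I[1,2], I[1,3], I[2,3], I[3,3]^2, I[4,4]. HN layers by μ_θ (4 steps, strictly decreasing):
  μ^(1)=29; μ^(2)=17/3; μ^(3)=-11; μ^(4)=-41

((1, 1, 0, 1); (1, 1, 1, 0); (0, 1, 1, 0); (0, 0, 2, 0))


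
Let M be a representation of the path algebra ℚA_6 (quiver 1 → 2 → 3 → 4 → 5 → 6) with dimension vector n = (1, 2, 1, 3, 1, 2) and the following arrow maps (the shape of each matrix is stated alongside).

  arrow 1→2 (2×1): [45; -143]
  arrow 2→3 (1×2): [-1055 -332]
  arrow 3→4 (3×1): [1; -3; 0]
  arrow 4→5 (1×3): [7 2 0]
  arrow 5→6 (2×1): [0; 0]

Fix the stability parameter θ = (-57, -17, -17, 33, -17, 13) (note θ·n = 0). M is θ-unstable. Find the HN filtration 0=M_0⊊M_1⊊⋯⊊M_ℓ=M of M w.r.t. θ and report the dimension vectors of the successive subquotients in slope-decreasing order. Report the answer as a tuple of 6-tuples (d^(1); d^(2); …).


Via rank(M_{q-1}∘⋯∘M_p): M ≅ I[1,5], I[2,2], I[4,4]^2, I[6,6]^2.
μ_θ-semistable layers: μ^(1)=33; μ^(2)=13; μ^(3)=8; μ^(4)=-17; μ^(5)=-57

((0, 0, 0, 2, 0, 0); (0, 0, 0, 0, 0, 2); (0, 0, 0, 1, 1, 0); (0, 2, 1, 0, 0, 0); (1, 0, 0, 0, 0, 0))


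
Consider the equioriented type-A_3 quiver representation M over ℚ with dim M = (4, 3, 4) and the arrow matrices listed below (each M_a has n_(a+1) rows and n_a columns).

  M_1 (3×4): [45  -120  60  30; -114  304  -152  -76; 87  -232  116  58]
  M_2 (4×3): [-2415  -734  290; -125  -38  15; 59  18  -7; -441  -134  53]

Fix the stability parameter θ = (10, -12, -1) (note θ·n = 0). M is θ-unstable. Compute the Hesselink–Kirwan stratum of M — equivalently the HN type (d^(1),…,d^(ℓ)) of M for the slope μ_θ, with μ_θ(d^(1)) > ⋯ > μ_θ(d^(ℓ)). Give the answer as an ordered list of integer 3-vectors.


Interval decomposition of M: I[1,1]^3, I[1,3], I[2,2], I[2,3], I[3,3]^2.
HN type (ℓ=3): μ^(1)=10; μ^(2)=-1; μ^(3)=-12

((3, 0, 0); (1, 1, 4); (0, 2, 0))


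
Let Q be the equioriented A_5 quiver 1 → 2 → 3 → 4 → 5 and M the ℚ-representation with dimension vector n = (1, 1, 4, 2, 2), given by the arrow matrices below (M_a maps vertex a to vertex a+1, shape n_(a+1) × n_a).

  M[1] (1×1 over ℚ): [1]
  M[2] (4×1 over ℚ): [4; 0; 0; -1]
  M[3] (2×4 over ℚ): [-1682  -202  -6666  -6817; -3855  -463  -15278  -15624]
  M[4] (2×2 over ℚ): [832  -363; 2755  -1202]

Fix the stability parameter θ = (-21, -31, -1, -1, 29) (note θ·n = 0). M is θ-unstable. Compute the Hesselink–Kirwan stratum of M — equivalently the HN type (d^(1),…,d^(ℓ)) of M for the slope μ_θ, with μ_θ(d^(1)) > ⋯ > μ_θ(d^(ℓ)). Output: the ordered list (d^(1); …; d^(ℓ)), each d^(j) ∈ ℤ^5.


Interval decomposition of M: I[1,5], I[3,3]^2, I[3,5].
HN type (ℓ=3): μ^(1)=29; μ^(2)=-1; μ^(3)=-26

((0, 0, 0, 0, 2); (0, 0, 4, 2, 0); (1, 1, 0, 0, 0))


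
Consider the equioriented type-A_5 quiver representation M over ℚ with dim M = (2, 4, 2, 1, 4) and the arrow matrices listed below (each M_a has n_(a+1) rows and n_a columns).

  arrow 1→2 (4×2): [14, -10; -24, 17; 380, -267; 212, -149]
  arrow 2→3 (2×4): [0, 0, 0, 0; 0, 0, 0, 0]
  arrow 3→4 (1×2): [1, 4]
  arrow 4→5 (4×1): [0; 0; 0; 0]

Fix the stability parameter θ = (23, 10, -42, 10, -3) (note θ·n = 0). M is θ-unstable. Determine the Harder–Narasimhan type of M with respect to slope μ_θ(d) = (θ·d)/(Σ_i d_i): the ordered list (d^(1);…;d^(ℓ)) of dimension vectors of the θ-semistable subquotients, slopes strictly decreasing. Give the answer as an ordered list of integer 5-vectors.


Via rank(M_{q-1}∘⋯∘M_p): M ≅ I[1,2]^2, I[2,2]^2, I[3,3], I[3,4], I[5,5]^4.
μ_θ-semistable layers: μ^(1)=33/2; μ^(2)=10; μ^(3)=-3; μ^(4)=-42

((2, 2, 0, 0, 0); (0, 2, 0, 1, 0); (0, 0, 0, 0, 4); (0, 0, 2, 0, 0))


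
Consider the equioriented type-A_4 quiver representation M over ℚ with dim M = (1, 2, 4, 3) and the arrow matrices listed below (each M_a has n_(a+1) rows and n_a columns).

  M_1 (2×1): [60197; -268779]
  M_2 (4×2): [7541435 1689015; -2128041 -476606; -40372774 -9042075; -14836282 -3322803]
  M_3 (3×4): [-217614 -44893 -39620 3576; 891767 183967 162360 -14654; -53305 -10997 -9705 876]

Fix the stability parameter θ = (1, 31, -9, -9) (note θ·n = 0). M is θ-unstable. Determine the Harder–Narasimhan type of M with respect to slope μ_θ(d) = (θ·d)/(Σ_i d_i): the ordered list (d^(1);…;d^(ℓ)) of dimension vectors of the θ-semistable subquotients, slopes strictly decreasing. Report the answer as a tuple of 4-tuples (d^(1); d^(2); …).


Barcode: M ≅ I[1,4], I[2,4], I[3,3], I[3,4]. HN layers by μ_θ (3 steps, strictly decreasing):
  μ^(1)=13/3; μ^(2)=1; μ^(3)=-9

((0, 2, 2, 2); (1, 0, 0, 0); (0, 0, 2, 1))


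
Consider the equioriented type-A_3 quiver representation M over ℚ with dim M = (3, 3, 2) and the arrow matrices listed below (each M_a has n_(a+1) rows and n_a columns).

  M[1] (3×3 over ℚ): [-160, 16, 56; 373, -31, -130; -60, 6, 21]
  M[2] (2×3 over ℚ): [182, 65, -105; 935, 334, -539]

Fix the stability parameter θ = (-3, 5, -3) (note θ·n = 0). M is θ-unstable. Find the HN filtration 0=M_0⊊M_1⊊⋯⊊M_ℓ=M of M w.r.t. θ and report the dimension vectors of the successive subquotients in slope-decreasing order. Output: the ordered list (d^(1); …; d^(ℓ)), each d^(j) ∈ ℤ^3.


Barcode: M ≅ I[1,1], I[1,3]^2, I[2,2]. HN layers by μ_θ (3 steps, strictly decreasing):
  μ^(1)=5; μ^(2)=1; μ^(3)=-3

((0, 1, 0); (0, 2, 2); (3, 0, 0))


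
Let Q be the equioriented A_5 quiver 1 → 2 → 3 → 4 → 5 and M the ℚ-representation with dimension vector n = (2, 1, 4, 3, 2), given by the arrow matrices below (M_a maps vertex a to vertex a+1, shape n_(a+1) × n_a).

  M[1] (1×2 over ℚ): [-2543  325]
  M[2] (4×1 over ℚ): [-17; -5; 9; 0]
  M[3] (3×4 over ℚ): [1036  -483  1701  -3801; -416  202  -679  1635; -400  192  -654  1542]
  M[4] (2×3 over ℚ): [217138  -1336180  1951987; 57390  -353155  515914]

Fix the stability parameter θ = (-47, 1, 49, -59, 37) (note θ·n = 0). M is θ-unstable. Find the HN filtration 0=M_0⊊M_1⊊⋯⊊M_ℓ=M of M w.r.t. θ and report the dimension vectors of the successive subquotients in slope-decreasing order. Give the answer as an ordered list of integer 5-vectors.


Barcode: M ≅ I[1,1], I[1,5], I[3,3]^2, I[3,5], I[4,4]. HN layers by μ_θ (6 steps, strictly decreasing):
  μ^(1)=49; μ^(2)=37; μ^(3)=-3; μ^(4)=-5; μ^(5)=-47; μ^(6)=-59

((0, 0, 2, 0, 0); (0, 0, 0, 0, 2); (0, 1, 1, 1, 0); (0, 0, 1, 1, 0); (2, 0, 0, 0, 0); (0, 0, 0, 1, 0))


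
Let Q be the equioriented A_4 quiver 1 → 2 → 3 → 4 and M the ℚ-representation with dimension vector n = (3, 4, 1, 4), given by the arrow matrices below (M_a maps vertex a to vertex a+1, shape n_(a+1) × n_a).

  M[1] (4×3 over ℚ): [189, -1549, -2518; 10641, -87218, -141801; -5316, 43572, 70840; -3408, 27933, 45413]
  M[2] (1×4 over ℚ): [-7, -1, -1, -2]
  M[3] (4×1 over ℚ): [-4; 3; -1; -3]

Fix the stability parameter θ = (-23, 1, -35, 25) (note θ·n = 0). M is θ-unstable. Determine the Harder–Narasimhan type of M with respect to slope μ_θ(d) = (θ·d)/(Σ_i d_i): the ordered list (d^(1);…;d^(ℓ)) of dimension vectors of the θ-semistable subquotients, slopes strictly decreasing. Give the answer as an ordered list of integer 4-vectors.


Via rank(M_{q-1}∘⋯∘M_p): M ≅ I[1,2]^2, I[1,4], I[2,2], I[4,4]^3.
μ_θ-semistable layers: μ^(1)=25; μ^(2)=1; μ^(3)=-17; μ^(4)=-23

((0, 0, 0, 4); (0, 3, 0, 0); (0, 1, 1, 0); (3, 0, 0, 0))


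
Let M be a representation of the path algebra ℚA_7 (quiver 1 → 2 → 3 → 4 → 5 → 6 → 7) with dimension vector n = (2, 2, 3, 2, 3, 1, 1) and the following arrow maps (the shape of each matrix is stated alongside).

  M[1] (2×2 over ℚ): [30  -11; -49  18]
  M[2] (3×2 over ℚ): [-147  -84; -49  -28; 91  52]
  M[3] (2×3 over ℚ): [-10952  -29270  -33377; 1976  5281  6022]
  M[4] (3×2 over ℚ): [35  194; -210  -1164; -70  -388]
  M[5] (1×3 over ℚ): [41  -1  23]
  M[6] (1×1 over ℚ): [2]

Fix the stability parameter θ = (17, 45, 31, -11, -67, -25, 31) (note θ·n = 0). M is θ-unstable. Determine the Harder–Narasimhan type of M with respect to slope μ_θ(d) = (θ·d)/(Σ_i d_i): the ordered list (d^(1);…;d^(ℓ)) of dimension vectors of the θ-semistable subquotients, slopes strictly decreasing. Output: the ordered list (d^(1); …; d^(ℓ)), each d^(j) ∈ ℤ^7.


Barcode: M ≅ I[1,2], I[1,7], I[3,3], I[3,4], I[5,5]^2. HN layers by μ_θ (6 steps, strictly decreasing):
  μ^(1)=45; μ^(2)=31; μ^(3)=17; μ^(4)=10; μ^(5)=-5/3; μ^(6)=-67

((0, 1, 0, 0, 0, 0, 0); (0, 0, 1, 0, 0, 0, 1); (1, 0, 0, 0, 0, 0, 0); (0, 0, 1, 1, 0, 0, 0); (1, 1, 1, 1, 1, 1, 0); (0, 0, 0, 0, 2, 0, 0))


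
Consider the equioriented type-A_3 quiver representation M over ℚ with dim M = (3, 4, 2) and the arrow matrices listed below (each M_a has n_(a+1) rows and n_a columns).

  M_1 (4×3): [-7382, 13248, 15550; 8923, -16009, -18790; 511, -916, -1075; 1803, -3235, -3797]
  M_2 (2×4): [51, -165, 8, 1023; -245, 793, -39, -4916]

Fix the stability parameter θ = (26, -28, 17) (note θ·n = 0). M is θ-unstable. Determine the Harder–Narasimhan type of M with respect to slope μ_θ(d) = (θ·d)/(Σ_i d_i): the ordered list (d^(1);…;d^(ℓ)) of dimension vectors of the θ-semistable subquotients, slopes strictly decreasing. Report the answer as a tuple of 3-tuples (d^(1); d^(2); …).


Via rank(M_{q-1}∘⋯∘M_p): M ≅ I[1,2], I[1,3]^2, I[2,2].
μ_θ-semistable layers: μ^(1)=17; μ^(2)=-1; μ^(3)=-28

((0, 0, 2); (3, 3, 0); (0, 1, 0))


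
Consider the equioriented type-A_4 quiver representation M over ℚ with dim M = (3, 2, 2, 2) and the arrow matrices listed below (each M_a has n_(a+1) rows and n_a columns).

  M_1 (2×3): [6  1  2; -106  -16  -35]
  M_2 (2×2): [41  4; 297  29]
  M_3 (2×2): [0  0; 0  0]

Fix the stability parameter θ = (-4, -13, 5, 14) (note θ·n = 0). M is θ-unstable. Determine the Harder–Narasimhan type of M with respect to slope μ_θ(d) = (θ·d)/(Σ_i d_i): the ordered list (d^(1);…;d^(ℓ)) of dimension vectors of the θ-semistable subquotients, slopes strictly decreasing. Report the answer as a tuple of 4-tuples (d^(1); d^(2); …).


Barcode: M ≅ I[1,1], I[1,3]^2, I[4,4]^2. HN layers by μ_θ (4 steps, strictly decreasing):
  μ^(1)=14; μ^(2)=5; μ^(3)=-4; μ^(4)=-17/2

((0, 0, 0, 2); (0, 0, 2, 0); (1, 0, 0, 0); (2, 2, 0, 0))


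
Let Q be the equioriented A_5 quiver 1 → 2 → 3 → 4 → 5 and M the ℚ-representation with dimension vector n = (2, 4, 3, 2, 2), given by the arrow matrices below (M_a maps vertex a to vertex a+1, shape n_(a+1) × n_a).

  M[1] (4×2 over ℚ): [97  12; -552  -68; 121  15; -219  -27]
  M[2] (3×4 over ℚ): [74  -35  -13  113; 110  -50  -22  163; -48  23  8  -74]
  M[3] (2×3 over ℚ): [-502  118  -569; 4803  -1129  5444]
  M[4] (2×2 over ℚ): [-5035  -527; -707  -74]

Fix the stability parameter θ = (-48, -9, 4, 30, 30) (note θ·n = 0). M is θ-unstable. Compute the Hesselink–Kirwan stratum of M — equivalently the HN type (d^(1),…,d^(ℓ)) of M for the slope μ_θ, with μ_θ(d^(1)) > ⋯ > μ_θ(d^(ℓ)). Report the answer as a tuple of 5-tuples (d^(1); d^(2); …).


Barcode: M ≅ I[1,2], I[1,5], I[2,3], I[2,5]. HN layers by μ_θ (4 steps, strictly decreasing):
  μ^(1)=30; μ^(2)=4; μ^(3)=-9; μ^(4)=-48

((0, 0, 0, 2, 2); (0, 0, 3, 0, 0); (0, 4, 0, 0, 0); (2, 0, 0, 0, 0))


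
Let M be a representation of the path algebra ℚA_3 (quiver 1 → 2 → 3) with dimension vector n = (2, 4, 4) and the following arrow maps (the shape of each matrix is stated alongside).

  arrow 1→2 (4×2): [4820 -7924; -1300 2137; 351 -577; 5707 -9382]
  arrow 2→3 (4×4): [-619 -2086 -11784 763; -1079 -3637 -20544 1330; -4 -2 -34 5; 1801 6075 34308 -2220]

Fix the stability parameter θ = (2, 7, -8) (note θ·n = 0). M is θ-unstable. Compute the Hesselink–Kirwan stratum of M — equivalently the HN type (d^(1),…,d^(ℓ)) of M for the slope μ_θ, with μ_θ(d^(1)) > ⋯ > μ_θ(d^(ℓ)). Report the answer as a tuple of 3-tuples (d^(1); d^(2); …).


Via rank(M_{q-1}∘⋯∘M_p): M ≅ I[1,3]^2, I[2,2], I[2,3], I[3,3].
μ_θ-semistable layers: μ^(1)=7; μ^(2)=1/3; μ^(3)=-1/2; μ^(4)=-8

((0, 1, 0); (2, 2, 2); (0, 1, 1); (0, 0, 1))


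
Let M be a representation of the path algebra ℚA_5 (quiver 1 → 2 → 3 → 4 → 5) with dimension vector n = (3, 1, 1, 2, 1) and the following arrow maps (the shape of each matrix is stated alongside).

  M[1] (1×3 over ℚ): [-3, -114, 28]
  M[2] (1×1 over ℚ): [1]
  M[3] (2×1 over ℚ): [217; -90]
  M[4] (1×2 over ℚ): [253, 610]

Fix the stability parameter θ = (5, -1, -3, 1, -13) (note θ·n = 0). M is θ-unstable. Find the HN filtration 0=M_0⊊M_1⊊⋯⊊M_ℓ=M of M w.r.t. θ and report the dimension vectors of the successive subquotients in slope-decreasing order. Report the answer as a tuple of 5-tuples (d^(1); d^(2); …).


Interval decomposition of M: I[1,1]^2, I[1,5], I[4,4].
HN type (ℓ=3): μ^(1)=5; μ^(2)=1; μ^(3)=-11/5

((2, 0, 0, 0, 0); (0, 0, 0, 1, 0); (1, 1, 1, 1, 1))


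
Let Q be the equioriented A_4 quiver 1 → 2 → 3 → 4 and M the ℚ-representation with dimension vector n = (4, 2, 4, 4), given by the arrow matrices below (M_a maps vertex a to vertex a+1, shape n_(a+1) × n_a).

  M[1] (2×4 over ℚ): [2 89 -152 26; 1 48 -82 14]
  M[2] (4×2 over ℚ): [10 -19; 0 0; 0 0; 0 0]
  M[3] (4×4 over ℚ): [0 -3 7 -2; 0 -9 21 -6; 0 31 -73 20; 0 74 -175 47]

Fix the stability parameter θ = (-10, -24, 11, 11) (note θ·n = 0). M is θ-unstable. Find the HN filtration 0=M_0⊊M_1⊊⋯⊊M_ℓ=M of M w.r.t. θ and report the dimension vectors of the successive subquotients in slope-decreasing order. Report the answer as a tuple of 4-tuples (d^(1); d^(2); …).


Interval decomposition of M: I[1,1]^2, I[1,2], I[1,3], I[3,3], I[3,4]^2, I[4,4]^2.
HN type (ℓ=3): μ^(1)=11; μ^(2)=-10; μ^(3)=-17

((0, 0, 4, 4); (2, 0, 0, 0); (2, 2, 0, 0))


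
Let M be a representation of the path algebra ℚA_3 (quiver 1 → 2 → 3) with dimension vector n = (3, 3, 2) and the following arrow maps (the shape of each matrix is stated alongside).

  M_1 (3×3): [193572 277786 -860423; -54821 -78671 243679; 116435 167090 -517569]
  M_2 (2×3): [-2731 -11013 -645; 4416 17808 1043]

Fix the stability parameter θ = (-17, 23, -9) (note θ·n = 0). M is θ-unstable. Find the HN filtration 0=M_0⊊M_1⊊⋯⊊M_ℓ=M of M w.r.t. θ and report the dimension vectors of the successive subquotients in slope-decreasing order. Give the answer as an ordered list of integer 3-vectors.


Via rank(M_{q-1}∘⋯∘M_p): M ≅ I[1,2], I[1,3]^2.
μ_θ-semistable layers: μ^(1)=23; μ^(2)=7; μ^(3)=-17

((0, 1, 0); (0, 2, 2); (3, 0, 0))


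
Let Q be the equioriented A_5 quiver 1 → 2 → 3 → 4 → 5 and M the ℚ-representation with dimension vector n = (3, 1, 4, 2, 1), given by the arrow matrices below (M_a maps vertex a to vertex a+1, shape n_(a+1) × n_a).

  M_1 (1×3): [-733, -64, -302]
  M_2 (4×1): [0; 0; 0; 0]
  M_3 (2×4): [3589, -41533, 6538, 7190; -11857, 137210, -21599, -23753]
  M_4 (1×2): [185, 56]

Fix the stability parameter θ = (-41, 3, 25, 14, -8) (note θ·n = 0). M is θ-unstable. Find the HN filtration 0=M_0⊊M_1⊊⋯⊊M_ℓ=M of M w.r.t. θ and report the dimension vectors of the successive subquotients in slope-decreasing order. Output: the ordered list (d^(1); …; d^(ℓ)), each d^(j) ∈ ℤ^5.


Via rank(M_{q-1}∘⋯∘M_p): M ≅ I[1,1]^2, I[1,2], I[3,3]^2, I[3,4], I[3,5].
μ_θ-semistable layers: μ^(1)=25; μ^(2)=39/2; μ^(3)=31/3; μ^(4)=3; μ^(5)=-41

((0, 0, 2, 0, 0); (0, 0, 1, 1, 0); (0, 0, 1, 1, 1); (0, 1, 0, 0, 0); (3, 0, 0, 0, 0))


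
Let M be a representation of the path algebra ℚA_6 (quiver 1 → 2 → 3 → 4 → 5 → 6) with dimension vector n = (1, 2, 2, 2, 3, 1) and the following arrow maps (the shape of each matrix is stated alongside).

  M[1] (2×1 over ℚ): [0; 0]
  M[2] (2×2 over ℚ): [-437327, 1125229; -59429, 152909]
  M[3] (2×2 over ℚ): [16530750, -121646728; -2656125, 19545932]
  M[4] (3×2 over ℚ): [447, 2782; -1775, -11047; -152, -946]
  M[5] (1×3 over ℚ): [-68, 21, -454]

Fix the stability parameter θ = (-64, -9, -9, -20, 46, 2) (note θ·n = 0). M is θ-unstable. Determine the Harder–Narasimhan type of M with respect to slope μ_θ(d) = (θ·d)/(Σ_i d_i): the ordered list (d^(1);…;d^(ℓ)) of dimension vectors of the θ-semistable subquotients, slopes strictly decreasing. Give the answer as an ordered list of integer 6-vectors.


Barcode: M ≅ I[1,1], I[2,3], I[2,6], I[4,5], I[5,5]. HN layers by μ_θ (6 steps, strictly decreasing):
  μ^(1)=46; μ^(2)=24; μ^(3)=-9; μ^(4)=-38/3; μ^(5)=-20; μ^(6)=-64

((0, 0, 0, 0, 2, 0); (0, 0, 0, 0, 1, 1); (0, 1, 1, 0, 0, 0); (0, 1, 1, 1, 0, 0); (0, 0, 0, 1, 0, 0); (1, 0, 0, 0, 0, 0))


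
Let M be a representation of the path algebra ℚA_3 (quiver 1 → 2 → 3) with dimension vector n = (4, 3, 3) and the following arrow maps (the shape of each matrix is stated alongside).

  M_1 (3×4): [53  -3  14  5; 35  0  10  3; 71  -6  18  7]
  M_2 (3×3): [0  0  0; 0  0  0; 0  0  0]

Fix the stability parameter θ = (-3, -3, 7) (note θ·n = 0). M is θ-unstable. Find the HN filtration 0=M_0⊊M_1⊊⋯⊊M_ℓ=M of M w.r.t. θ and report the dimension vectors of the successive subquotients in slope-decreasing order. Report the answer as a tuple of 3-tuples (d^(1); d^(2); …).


Via rank(M_{q-1}∘⋯∘M_p): M ≅ I[1,1]^2, I[1,2]^2, I[2,2], I[3,3]^3.
μ_θ-semistable layers: μ^(1)=7; μ^(2)=-3

((0, 0, 3); (4, 3, 0))


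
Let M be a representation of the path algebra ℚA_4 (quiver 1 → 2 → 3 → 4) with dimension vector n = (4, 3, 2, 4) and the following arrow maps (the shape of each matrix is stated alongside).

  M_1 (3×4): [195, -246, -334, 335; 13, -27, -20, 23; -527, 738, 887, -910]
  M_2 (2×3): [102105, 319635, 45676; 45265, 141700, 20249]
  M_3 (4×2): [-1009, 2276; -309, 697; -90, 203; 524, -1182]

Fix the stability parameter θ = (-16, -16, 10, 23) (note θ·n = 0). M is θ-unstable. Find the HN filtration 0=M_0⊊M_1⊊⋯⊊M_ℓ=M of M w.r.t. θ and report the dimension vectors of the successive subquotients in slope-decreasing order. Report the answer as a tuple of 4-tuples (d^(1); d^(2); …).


Barcode: M ≅ I[1,1], I[1,2], I[1,4]^2, I[4,4]^2. HN layers by μ_θ (3 steps, strictly decreasing):
  μ^(1)=23; μ^(2)=10; μ^(3)=-16

((0, 0, 0, 4); (0, 0, 2, 0); (4, 3, 0, 0))


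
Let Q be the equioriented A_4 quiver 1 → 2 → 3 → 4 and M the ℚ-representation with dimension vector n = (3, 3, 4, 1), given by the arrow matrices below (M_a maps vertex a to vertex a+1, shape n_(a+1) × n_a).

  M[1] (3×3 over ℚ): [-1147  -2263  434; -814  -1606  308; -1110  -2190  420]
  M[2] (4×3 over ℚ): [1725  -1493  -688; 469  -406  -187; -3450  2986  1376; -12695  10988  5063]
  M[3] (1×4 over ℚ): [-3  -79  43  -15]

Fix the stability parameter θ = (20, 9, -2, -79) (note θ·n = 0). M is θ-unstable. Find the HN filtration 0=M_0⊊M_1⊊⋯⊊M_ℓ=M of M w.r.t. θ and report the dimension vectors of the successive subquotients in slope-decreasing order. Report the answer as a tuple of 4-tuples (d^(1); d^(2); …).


Barcode: M ≅ I[1,1]^2, I[1,4], I[2,2], I[2,3], I[3,3]^2. HN layers by μ_θ (5 steps, strictly decreasing):
  μ^(1)=20; μ^(2)=9; μ^(3)=7/2; μ^(4)=-2; μ^(5)=-13

((2, 0, 0, 0); (0, 1, 0, 0); (0, 1, 1, 0); (0, 0, 2, 0); (1, 1, 1, 1))


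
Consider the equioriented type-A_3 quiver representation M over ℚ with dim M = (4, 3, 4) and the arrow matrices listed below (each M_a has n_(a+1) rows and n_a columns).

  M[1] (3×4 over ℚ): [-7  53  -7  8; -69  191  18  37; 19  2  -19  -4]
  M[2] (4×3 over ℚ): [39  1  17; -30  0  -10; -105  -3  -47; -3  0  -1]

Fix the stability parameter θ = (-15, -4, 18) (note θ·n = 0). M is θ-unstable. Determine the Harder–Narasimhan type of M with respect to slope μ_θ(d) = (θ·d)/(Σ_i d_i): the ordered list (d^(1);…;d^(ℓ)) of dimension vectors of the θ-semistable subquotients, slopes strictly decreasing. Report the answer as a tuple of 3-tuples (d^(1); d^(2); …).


Interval decomposition of M: I[1,1], I[1,2], I[1,3]^2, I[3,3]^2.
HN type (ℓ=3): μ^(1)=18; μ^(2)=-4; μ^(3)=-15

((0, 0, 4); (0, 3, 0); (4, 0, 0))


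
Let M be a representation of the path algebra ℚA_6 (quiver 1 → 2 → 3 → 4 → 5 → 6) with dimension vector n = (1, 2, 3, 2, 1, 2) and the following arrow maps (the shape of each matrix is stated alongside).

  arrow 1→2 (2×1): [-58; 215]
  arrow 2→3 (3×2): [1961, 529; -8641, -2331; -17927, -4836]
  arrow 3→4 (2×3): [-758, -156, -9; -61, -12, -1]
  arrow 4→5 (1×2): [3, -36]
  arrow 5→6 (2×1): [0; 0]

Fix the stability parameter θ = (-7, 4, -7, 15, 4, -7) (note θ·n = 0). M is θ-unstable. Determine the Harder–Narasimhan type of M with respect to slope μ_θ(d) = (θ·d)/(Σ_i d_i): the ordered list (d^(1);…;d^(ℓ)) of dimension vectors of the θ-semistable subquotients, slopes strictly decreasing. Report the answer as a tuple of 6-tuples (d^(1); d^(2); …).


Barcode: M ≅ I[1,4], I[2,5], I[3,3], I[6,6]^2. HN layers by μ_θ (4 steps, strictly decreasing):
  μ^(1)=15; μ^(2)=19/2; μ^(3)=-3/2; μ^(4)=-7

((0, 0, 0, 1, 0, 0); (0, 0, 0, 1, 1, 0); (0, 2, 2, 0, 0, 0); (1, 0, 1, 0, 0, 2))


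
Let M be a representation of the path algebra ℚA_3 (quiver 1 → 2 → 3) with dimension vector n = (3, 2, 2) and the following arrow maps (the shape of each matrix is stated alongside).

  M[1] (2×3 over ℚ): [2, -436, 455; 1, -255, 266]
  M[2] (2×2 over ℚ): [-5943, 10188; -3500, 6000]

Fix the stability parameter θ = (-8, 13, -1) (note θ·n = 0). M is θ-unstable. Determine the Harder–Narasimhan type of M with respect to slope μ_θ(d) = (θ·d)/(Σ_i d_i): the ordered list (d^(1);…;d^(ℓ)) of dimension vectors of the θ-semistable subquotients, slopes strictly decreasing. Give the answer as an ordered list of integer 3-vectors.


Interval decomposition of M: I[1,1], I[1,2], I[1,3], I[3,3].
HN type (ℓ=4): μ^(1)=13; μ^(2)=6; μ^(3)=-1; μ^(4)=-8

((0, 1, 0); (0, 1, 1); (0, 0, 1); (3, 0, 0))


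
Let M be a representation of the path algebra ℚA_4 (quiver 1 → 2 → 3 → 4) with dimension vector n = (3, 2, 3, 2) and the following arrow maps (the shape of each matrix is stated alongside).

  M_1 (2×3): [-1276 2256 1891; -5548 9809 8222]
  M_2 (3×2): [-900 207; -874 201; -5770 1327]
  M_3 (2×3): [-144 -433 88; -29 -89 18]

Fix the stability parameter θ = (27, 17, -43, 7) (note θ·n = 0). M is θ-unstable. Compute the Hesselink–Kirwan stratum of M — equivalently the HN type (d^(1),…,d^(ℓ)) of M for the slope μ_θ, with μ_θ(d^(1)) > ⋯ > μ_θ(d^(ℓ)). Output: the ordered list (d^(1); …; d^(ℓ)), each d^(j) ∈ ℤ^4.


Interval decomposition of M: I[1,1], I[1,4]^2, I[3,3].
HN type (ℓ=4): μ^(1)=27; μ^(2)=7; μ^(3)=1/3; μ^(4)=-43

((1, 0, 0, 0); (0, 0, 0, 2); (2, 2, 2, 0); (0, 0, 1, 0))


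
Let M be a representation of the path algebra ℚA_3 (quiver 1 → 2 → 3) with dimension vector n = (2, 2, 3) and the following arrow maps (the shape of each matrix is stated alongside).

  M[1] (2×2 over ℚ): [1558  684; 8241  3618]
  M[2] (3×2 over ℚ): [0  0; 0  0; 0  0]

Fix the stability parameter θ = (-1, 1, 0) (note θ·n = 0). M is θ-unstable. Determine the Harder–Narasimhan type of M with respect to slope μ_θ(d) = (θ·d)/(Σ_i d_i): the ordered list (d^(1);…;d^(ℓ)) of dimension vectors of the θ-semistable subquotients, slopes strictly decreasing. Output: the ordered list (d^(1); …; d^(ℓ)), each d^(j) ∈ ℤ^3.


Via rank(M_{q-1}∘⋯∘M_p): M ≅ I[1,1], I[1,2], I[2,2], I[3,3]^3.
μ_θ-semistable layers: μ^(1)=1; μ^(2)=0; μ^(3)=-1

((0, 2, 0); (0, 0, 3); (2, 0, 0))


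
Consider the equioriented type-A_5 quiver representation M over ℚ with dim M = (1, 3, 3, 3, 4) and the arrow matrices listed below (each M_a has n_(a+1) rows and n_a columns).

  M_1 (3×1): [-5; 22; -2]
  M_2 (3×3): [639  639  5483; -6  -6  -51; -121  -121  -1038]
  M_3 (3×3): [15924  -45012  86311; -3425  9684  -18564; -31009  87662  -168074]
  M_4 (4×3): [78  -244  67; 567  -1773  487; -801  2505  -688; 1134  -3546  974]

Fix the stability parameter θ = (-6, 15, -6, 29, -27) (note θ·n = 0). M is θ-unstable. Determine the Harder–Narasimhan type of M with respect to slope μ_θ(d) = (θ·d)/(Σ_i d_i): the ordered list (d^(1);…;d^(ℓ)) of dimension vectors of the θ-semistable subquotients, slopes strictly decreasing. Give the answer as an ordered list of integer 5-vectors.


Interval decomposition of M: I[1,5], I[2,2], I[2,5], I[3,4], I[5,5]^2.
HN type (ℓ=5): μ^(1)=29; μ^(2)=15; μ^(3)=11/4; μ^(4)=-6; μ^(5)=-27

((0, 0, 0, 1, 0); (0, 1, 0, 0, 0); (0, 2, 2, 2, 2); (1, 0, 1, 0, 0); (0, 0, 0, 0, 2))


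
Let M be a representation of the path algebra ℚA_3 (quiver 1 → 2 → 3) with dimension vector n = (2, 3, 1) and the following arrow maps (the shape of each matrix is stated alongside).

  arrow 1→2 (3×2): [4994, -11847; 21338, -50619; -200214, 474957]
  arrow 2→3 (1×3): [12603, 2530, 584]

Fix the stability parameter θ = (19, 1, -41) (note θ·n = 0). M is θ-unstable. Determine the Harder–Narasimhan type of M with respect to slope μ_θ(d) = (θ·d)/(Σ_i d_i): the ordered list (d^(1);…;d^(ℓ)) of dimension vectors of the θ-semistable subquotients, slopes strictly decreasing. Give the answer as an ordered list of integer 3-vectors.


Via rank(M_{q-1}∘⋯∘M_p): M ≅ I[1,1], I[1,3], I[2,2]^2.
μ_θ-semistable layers: μ^(1)=19; μ^(2)=1; μ^(3)=-7

((1, 0, 0); (0, 2, 0); (1, 1, 1))


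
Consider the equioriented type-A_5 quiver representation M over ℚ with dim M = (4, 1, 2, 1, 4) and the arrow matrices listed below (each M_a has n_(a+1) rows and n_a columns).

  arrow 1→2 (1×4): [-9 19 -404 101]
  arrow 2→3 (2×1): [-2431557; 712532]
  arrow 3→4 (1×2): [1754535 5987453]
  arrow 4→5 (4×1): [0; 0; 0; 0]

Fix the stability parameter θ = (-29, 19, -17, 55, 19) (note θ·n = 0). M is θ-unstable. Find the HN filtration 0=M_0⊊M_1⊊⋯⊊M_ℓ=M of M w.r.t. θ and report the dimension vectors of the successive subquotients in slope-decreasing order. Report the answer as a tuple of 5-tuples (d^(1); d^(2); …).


Via rank(M_{q-1}∘⋯∘M_p): M ≅ I[1,1]^3, I[1,4], I[3,3], I[5,5]^4.
μ_θ-semistable layers: μ^(1)=55; μ^(2)=19; μ^(3)=1; μ^(4)=-17; μ^(5)=-29

((0, 0, 0, 1, 0); (0, 0, 0, 0, 4); (0, 1, 1, 0, 0); (0, 0, 1, 0, 0); (4, 0, 0, 0, 0))


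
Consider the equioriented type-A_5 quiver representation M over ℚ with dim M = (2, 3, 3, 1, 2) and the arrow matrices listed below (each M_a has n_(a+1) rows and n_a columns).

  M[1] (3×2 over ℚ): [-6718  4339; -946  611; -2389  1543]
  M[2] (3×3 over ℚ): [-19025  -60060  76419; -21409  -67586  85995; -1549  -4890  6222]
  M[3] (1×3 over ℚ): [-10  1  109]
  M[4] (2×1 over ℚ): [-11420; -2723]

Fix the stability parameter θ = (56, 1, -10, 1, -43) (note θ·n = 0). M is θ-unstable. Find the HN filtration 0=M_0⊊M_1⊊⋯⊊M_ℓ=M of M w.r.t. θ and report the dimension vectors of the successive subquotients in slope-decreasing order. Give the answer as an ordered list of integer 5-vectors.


Barcode: M ≅ I[1,3], I[1,5], I[2,3], I[5,5]. HN layers by μ_θ (4 steps, strictly decreasing):
  μ^(1)=47/3; μ^(2)=1; μ^(3)=-9/2; μ^(4)=-43

((1, 1, 1, 0, 0); (1, 1, 1, 1, 1); (0, 1, 1, 0, 0); (0, 0, 0, 0, 1))


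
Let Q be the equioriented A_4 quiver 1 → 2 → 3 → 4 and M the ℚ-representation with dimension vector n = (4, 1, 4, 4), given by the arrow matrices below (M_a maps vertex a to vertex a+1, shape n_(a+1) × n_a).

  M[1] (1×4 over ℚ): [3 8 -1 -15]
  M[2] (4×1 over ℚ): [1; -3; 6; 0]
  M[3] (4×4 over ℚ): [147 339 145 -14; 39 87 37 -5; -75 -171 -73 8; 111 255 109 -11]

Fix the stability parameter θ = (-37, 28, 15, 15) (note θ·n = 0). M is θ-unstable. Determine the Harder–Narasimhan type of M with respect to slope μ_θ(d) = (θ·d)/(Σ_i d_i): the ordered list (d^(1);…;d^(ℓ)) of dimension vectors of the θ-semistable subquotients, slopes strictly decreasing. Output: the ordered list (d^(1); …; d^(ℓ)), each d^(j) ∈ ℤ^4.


Barcode: M ≅ I[1,1]^3, I[1,3], I[3,3], I[3,4]^2, I[4,4]^2. HN layers by μ_θ (3 steps, strictly decreasing):
  μ^(1)=43/2; μ^(2)=15; μ^(3)=-37

((0, 1, 1, 0); (0, 0, 3, 4); (4, 0, 0, 0))


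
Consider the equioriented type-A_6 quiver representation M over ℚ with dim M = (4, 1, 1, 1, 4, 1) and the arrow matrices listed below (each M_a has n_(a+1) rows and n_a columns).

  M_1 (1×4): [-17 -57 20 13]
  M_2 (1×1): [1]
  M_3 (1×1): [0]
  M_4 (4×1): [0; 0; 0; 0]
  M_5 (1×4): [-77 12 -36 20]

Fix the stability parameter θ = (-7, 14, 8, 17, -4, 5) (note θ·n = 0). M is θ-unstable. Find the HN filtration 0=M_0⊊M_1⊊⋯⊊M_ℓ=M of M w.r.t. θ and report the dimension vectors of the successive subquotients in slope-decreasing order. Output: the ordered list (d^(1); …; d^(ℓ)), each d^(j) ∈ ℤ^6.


Via rank(M_{q-1}∘⋯∘M_p): M ≅ I[1,1]^3, I[1,3], I[4,4], I[5,5]^3, I[5,6].
μ_θ-semistable layers: μ^(1)=17; μ^(2)=11; μ^(3)=5; μ^(4)=-4; μ^(5)=-7

((0, 0, 0, 1, 0, 0); (0, 1, 1, 0, 0, 0); (0, 0, 0, 0, 0, 1); (0, 0, 0, 0, 4, 0); (4, 0, 0, 0, 0, 0))


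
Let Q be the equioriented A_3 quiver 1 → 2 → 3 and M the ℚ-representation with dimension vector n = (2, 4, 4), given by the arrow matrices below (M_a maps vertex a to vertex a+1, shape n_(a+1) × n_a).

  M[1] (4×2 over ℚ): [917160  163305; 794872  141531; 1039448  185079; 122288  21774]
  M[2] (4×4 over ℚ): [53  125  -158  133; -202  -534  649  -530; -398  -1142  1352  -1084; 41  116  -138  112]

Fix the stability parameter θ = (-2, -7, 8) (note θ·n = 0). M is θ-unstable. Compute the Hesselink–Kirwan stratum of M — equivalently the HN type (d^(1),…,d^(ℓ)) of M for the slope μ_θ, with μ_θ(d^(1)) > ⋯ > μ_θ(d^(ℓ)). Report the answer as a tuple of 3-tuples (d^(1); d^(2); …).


Barcode: M ≅ I[1,1], I[1,3], I[2,3]^3. HN layers by μ_θ (4 steps, strictly decreasing):
  μ^(1)=8; μ^(2)=-2; μ^(3)=-9/2; μ^(4)=-7

((0, 0, 4); (1, 0, 0); (1, 1, 0); (0, 3, 0))


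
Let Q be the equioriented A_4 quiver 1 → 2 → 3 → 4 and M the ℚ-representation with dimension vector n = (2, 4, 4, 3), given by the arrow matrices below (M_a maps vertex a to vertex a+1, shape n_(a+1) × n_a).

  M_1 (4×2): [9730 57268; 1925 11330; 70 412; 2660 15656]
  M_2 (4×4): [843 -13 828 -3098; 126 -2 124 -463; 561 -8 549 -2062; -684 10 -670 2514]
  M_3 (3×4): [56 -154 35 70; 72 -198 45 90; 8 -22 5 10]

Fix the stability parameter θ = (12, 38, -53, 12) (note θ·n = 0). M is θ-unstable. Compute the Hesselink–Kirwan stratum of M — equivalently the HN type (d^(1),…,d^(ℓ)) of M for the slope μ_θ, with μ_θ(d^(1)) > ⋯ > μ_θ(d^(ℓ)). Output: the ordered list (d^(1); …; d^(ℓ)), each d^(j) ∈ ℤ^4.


Interval decomposition of M: I[1,1], I[1,3], I[2,2], I[2,3], I[2,4], I[3,3], I[4,4]^2.
HN type (ℓ=5): μ^(1)=38; μ^(2)=12; μ^(3)=-1; μ^(4)=-15/2; μ^(5)=-53

((0, 1, 0, 0); (1, 0, 0, 3); (1, 1, 1, 0); (0, 2, 2, 0); (0, 0, 1, 0))


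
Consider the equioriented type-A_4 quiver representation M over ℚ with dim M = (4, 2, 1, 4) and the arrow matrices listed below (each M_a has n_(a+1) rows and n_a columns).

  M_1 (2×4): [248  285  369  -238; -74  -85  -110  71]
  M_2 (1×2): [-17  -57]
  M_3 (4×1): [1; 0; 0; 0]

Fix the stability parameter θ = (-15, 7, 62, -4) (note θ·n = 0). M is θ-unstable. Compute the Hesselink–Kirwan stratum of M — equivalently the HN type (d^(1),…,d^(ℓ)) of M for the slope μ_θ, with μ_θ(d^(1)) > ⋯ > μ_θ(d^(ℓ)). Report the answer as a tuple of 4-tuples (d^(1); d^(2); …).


Via rank(M_{q-1}∘⋯∘M_p): M ≅ I[1,1]^2, I[1,2], I[1,4], I[4,4]^3.
μ_θ-semistable layers: μ^(1)=29; μ^(2)=7; μ^(3)=-4; μ^(4)=-15

((0, 0, 1, 1); (0, 2, 0, 0); (0, 0, 0, 3); (4, 0, 0, 0))


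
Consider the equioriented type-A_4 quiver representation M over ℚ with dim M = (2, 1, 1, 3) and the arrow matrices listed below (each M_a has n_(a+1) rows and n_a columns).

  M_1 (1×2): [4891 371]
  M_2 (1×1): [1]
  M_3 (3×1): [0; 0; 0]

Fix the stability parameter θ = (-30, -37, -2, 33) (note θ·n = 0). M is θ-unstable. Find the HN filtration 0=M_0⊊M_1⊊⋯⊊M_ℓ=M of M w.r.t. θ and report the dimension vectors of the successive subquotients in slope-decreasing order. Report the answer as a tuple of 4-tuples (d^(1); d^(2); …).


Via rank(M_{q-1}∘⋯∘M_p): M ≅ I[1,1], I[1,3], I[4,4]^3.
μ_θ-semistable layers: μ^(1)=33; μ^(2)=-2; μ^(3)=-30; μ^(4)=-67/2

((0, 0, 0, 3); (0, 0, 1, 0); (1, 0, 0, 0); (1, 1, 0, 0))


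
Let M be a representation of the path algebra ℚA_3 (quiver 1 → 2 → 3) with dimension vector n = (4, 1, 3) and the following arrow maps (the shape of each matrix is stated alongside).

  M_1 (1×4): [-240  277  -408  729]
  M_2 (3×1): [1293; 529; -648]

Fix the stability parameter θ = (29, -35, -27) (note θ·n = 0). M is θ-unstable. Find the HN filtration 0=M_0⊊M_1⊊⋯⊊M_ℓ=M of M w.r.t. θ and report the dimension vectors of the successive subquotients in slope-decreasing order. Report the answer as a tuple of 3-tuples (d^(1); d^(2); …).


Via rank(M_{q-1}∘⋯∘M_p): M ≅ I[1,1]^3, I[1,3], I[3,3]^2.
μ_θ-semistable layers: μ^(1)=29; μ^(2)=-11; μ^(3)=-27

((3, 0, 0); (1, 1, 1); (0, 0, 2))


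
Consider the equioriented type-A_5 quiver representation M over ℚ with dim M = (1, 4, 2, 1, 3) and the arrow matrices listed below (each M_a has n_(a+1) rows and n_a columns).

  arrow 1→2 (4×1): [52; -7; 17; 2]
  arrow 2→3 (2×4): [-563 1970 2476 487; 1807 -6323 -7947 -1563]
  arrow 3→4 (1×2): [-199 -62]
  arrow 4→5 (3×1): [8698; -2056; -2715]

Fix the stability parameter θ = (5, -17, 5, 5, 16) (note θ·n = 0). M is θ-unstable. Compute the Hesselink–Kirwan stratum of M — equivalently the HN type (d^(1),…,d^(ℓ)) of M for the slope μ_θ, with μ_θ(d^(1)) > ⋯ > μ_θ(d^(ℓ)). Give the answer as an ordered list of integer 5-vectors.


Barcode: M ≅ I[1,2], I[2,2], I[2,3], I[2,5], I[5,5]^2. HN layers by μ_θ (4 steps, strictly decreasing):
  μ^(1)=16; μ^(2)=5; μ^(3)=-6; μ^(4)=-17

((0, 0, 0, 0, 3); (0, 0, 2, 1, 0); (1, 1, 0, 0, 0); (0, 3, 0, 0, 0))


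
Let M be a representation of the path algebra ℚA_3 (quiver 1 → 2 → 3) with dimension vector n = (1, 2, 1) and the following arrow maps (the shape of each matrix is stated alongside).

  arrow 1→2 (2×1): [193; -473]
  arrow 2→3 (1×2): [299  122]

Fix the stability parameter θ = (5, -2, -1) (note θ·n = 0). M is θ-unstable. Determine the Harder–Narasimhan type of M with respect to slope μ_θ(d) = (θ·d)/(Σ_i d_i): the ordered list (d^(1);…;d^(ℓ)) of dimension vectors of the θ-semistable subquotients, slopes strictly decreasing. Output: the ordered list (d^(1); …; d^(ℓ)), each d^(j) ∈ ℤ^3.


Via rank(M_{q-1}∘⋯∘M_p): M ≅ I[1,3], I[2,2].
μ_θ-semistable layers: μ^(1)=2/3; μ^(2)=-2

((1, 1, 1); (0, 1, 0))


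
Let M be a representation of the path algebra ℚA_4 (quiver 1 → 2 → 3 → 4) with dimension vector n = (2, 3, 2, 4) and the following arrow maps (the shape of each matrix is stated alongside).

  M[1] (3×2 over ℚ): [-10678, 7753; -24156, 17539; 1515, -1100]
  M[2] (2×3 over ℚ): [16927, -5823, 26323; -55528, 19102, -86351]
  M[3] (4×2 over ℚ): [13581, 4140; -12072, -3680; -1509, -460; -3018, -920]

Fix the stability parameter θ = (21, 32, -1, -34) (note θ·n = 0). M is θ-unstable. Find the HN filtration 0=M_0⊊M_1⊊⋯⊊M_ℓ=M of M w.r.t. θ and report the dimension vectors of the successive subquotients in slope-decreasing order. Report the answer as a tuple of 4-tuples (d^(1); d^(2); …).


Interval decomposition of M: I[1,2], I[1,4], I[2,3], I[4,4]^3.
HN type (ℓ=5): μ^(1)=32; μ^(2)=21; μ^(3)=31/2; μ^(4)=9/2; μ^(5)=-34

((0, 1, 0, 0); (1, 0, 0, 0); (0, 1, 1, 0); (1, 1, 1, 1); (0, 0, 0, 3))


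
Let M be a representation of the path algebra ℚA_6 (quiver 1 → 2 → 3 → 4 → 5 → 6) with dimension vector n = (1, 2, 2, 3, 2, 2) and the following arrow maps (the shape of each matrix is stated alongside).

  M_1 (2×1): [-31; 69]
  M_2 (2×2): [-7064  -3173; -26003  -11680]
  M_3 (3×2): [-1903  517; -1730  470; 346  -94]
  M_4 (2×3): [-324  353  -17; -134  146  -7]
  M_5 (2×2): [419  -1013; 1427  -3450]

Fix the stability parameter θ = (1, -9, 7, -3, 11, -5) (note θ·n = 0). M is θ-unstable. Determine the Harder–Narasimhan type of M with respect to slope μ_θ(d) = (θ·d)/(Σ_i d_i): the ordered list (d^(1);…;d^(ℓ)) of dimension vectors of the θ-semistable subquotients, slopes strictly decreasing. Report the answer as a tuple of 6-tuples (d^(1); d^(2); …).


Interval decomposition of M: I[1,3], I[2,4], I[4,6]^2.
HN type (ℓ=6): μ^(1)=7; μ^(2)=3; μ^(3)=2; μ^(4)=-3; μ^(5)=-4; μ^(6)=-9

((0, 0, 1, 0, 0, 0); (0, 0, 0, 0, 2, 2); (0, 0, 1, 1, 0, 0); (0, 0, 0, 2, 0, 0); (1, 1, 0, 0, 0, 0); (0, 1, 0, 0, 0, 0))


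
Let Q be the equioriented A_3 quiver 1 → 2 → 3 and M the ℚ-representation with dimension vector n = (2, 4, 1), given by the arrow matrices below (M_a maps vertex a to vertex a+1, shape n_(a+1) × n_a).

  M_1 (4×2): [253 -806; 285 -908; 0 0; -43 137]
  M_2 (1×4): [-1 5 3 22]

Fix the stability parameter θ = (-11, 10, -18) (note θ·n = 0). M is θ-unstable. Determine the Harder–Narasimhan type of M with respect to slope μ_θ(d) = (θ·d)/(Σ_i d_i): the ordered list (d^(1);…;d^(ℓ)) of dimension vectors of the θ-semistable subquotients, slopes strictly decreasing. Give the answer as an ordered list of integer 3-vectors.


Barcode: M ≅ I[1,2], I[1,3], I[2,2]^2. HN layers by μ_θ (3 steps, strictly decreasing):
  μ^(1)=10; μ^(2)=-4; μ^(3)=-11

((0, 3, 0); (0, 1, 1); (2, 0, 0))
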